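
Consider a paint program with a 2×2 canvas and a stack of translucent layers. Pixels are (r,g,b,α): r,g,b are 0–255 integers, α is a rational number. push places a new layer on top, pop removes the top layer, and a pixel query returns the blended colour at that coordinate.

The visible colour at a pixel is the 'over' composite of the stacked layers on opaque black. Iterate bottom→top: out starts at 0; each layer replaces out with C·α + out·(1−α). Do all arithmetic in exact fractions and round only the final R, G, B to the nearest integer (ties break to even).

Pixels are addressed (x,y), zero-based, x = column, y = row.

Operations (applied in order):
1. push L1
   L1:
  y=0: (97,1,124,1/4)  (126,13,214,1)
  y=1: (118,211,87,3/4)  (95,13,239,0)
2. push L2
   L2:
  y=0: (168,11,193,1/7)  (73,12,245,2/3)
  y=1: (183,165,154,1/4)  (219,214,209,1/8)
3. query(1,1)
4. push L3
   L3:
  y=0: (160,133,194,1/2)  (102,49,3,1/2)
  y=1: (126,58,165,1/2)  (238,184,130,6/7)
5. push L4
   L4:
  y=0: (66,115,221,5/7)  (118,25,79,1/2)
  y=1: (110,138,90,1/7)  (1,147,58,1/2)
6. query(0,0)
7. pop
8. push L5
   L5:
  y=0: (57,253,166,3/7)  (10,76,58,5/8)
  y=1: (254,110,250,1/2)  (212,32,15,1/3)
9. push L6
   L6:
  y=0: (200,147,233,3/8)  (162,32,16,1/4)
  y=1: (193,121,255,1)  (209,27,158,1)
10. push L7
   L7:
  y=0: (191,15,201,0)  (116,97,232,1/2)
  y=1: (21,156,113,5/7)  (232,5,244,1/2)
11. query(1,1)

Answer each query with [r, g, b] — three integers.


at x=1,y=1 over L1,L2:
after L1 α=0: [0, 0, 0]
after L2 α=1/8: [219/8, 107/4, 209/8]
rounded: [27, 27, 26]

(0,0) stack=L1,L2,L3,L4; from [0,0,0]:
+L1 (α=1/4) → [97/4, 1/4, 31]
+L2 (α=1/7) → [627/14, 25/14, 379/7]
+L3 (α=1/2) → [2867/28, 1887/28, 1737/14]
+L4 (α=5/7) → [7487/98, 9937/98, 9472/49]
→ [76, 101, 193]

query (1,1) [L1,L2,L3,L5,L6,L7] — begin 0,0,0
L1 α=0: [0, 0, 0]
L2 α=1/8: [219/8, 107/4, 209/8]
L3 α=6/7: [11643/56, 4523/28, 6449/56]
L5 α=1/3: [17579/84, 1657/14, 6869/84]
L6 α=1: [209, 27, 158]
L7 α=1/2: [441/2, 16, 201]
= [220, 16, 201]


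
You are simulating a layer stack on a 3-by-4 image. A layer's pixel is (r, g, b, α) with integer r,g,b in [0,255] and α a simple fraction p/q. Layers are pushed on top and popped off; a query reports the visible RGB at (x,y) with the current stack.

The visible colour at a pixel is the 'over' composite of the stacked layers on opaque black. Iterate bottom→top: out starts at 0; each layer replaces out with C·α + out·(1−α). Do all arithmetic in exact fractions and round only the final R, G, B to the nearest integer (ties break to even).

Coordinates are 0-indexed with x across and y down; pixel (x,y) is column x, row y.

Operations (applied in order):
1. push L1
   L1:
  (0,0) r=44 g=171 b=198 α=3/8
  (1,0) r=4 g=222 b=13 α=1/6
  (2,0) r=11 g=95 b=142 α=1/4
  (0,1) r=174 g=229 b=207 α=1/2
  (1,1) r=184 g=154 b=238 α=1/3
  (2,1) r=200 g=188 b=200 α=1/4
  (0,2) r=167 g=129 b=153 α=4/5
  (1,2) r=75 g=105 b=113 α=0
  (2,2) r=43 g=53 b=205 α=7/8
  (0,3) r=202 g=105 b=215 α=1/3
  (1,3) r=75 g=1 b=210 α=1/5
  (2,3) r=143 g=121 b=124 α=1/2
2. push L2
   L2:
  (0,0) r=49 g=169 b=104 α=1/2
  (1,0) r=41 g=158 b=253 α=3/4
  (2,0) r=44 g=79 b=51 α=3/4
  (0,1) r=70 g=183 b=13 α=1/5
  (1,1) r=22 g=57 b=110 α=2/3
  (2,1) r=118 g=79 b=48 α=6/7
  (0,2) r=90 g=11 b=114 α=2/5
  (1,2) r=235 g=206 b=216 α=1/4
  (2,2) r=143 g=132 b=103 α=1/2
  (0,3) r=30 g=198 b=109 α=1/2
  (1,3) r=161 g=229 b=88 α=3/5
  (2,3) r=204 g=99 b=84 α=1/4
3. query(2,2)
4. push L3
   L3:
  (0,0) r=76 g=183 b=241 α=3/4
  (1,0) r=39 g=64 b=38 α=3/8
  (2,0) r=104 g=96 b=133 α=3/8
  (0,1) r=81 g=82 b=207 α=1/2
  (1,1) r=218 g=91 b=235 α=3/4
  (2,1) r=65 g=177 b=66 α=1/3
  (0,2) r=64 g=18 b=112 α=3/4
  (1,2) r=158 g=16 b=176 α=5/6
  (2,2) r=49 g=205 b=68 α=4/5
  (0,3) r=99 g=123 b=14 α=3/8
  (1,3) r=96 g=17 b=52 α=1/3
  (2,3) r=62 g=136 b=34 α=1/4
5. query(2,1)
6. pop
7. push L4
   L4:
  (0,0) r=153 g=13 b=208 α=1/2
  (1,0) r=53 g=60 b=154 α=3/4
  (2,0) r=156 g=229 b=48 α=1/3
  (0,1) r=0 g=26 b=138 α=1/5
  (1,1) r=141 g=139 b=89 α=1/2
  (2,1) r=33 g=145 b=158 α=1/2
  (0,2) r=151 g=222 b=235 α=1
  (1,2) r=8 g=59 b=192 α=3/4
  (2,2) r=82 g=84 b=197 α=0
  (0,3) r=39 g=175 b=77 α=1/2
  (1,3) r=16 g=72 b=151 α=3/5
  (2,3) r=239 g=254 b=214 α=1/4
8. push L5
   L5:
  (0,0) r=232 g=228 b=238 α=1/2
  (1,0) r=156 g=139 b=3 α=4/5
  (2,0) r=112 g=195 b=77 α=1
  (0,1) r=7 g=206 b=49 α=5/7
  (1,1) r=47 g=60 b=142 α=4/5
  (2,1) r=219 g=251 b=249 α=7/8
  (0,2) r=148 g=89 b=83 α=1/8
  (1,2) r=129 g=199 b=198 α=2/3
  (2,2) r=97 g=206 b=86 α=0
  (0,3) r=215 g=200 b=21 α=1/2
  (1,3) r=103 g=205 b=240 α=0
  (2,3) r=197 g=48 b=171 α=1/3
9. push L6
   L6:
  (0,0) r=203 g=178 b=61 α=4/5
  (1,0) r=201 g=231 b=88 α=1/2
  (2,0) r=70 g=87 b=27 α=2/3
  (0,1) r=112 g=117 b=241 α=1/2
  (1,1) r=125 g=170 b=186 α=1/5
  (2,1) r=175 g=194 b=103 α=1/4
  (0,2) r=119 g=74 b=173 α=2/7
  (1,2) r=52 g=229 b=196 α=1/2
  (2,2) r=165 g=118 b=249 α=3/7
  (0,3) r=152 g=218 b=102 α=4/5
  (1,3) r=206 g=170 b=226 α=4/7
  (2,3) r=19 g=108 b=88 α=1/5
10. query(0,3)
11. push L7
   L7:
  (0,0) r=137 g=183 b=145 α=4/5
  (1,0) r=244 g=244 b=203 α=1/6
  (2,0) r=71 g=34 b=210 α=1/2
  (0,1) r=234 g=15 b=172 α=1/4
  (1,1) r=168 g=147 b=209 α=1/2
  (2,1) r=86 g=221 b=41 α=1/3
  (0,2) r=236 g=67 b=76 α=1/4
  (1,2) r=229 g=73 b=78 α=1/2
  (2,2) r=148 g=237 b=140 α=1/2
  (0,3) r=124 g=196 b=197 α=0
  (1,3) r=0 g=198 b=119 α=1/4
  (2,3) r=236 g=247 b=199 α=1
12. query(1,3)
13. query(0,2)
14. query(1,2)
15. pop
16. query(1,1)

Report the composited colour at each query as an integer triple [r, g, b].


query (2,2) [L1,L2] — begin 0,0,0
+L1 (α=7/8) → [301/8, 371/8, 1435/8]
+L2 (α=1/2) → [1445/16, 1427/16, 2259/16]
= [90, 89, 141]

(2,1) stack=L1,L2,L3; from [0,0,0]:
+L1 (α=1/4) → [50, 47, 50]
+L2 (α=6/7) → [758/7, 521/7, 338/7]
+L3 (α=1/3) → [657/7, 2281/21, 1138/21]
rounded: [94, 109, 54]

query (0,3) [L1,L2,L4,L5,L6] — begin 0,0,0
after L1 α=1/3: [202/3, 35, 215/3]
after L2 α=1/2: [146/3, 233/2, 271/3]
after L4 α=1/2: [263/6, 583/4, 251/3]
after L5 α=1/2: [1553/12, 1383/8, 157/3]
after L6 α=4/5: [8849/60, 8359/40, 1381/15]
= [147, 209, 92]

query (1,3) [L1,L2,L4,L5,L6,L7] — begin 0,0,0
+L1 (α=1/5) → [15, 1/5, 42]
+L2 (α=3/5) → [513/5, 3437/25, 348/5]
+L4 (α=3/5) → [1266/25, 12274/125, 2961/25]
+L5 (α=0) → [1266/25, 12274/125, 2961/25]
+L6 (α=4/7) → [24398/175, 121822/875, 31483/175]
+L7 (α=1/4) → [36597/350, 134679/875, 57637/350]
rounded: [105, 154, 165]

query (0,2) [L1,L2,L4,L5,L6,L7] — begin 0,0,0
L1 α=4/5: [668/5, 516/5, 612/5]
L2 α=2/5: [2904/25, 1658/25, 2976/25]
L4 α=1: [151, 222, 235]
L5 α=1/8: [1205/8, 1643/8, 216]
L6 α=2/7: [7929/56, 9399/56, 1426/7]
L7 α=1/4: [37003/224, 31949/224, 2405/14]
→ [165, 143, 172]

query (1,2) [L1,L2,L4,L5,L6,L7] — begin 0,0,0
L1 α=0: [0, 0, 0]
L2 α=1/4: [235/4, 103/2, 54]
L4 α=3/4: [331/16, 457/8, 315/2]
L5 α=2/3: [4459/48, 3641/24, 369/2]
L6 α=1/2: [6955/96, 9137/48, 761/4]
L7 α=1/2: [28939/192, 12641/96, 1073/8]
= [151, 132, 134]

query (1,1) [L1,L2,L4,L5,L6] — begin 0,0,0
+L1 (α=1/3) → [184/3, 154/3, 238/3]
+L2 (α=2/3) → [316/9, 496/9, 898/9]
+L4 (α=1/2) → [1585/18, 1747/18, 1699/18]
+L5 (α=4/5) → [4969/90, 6067/90, 11923/90]
+L6 (α=1/5) → [15563/225, 19784/225, 32216/225]
→ [69, 88, 143]


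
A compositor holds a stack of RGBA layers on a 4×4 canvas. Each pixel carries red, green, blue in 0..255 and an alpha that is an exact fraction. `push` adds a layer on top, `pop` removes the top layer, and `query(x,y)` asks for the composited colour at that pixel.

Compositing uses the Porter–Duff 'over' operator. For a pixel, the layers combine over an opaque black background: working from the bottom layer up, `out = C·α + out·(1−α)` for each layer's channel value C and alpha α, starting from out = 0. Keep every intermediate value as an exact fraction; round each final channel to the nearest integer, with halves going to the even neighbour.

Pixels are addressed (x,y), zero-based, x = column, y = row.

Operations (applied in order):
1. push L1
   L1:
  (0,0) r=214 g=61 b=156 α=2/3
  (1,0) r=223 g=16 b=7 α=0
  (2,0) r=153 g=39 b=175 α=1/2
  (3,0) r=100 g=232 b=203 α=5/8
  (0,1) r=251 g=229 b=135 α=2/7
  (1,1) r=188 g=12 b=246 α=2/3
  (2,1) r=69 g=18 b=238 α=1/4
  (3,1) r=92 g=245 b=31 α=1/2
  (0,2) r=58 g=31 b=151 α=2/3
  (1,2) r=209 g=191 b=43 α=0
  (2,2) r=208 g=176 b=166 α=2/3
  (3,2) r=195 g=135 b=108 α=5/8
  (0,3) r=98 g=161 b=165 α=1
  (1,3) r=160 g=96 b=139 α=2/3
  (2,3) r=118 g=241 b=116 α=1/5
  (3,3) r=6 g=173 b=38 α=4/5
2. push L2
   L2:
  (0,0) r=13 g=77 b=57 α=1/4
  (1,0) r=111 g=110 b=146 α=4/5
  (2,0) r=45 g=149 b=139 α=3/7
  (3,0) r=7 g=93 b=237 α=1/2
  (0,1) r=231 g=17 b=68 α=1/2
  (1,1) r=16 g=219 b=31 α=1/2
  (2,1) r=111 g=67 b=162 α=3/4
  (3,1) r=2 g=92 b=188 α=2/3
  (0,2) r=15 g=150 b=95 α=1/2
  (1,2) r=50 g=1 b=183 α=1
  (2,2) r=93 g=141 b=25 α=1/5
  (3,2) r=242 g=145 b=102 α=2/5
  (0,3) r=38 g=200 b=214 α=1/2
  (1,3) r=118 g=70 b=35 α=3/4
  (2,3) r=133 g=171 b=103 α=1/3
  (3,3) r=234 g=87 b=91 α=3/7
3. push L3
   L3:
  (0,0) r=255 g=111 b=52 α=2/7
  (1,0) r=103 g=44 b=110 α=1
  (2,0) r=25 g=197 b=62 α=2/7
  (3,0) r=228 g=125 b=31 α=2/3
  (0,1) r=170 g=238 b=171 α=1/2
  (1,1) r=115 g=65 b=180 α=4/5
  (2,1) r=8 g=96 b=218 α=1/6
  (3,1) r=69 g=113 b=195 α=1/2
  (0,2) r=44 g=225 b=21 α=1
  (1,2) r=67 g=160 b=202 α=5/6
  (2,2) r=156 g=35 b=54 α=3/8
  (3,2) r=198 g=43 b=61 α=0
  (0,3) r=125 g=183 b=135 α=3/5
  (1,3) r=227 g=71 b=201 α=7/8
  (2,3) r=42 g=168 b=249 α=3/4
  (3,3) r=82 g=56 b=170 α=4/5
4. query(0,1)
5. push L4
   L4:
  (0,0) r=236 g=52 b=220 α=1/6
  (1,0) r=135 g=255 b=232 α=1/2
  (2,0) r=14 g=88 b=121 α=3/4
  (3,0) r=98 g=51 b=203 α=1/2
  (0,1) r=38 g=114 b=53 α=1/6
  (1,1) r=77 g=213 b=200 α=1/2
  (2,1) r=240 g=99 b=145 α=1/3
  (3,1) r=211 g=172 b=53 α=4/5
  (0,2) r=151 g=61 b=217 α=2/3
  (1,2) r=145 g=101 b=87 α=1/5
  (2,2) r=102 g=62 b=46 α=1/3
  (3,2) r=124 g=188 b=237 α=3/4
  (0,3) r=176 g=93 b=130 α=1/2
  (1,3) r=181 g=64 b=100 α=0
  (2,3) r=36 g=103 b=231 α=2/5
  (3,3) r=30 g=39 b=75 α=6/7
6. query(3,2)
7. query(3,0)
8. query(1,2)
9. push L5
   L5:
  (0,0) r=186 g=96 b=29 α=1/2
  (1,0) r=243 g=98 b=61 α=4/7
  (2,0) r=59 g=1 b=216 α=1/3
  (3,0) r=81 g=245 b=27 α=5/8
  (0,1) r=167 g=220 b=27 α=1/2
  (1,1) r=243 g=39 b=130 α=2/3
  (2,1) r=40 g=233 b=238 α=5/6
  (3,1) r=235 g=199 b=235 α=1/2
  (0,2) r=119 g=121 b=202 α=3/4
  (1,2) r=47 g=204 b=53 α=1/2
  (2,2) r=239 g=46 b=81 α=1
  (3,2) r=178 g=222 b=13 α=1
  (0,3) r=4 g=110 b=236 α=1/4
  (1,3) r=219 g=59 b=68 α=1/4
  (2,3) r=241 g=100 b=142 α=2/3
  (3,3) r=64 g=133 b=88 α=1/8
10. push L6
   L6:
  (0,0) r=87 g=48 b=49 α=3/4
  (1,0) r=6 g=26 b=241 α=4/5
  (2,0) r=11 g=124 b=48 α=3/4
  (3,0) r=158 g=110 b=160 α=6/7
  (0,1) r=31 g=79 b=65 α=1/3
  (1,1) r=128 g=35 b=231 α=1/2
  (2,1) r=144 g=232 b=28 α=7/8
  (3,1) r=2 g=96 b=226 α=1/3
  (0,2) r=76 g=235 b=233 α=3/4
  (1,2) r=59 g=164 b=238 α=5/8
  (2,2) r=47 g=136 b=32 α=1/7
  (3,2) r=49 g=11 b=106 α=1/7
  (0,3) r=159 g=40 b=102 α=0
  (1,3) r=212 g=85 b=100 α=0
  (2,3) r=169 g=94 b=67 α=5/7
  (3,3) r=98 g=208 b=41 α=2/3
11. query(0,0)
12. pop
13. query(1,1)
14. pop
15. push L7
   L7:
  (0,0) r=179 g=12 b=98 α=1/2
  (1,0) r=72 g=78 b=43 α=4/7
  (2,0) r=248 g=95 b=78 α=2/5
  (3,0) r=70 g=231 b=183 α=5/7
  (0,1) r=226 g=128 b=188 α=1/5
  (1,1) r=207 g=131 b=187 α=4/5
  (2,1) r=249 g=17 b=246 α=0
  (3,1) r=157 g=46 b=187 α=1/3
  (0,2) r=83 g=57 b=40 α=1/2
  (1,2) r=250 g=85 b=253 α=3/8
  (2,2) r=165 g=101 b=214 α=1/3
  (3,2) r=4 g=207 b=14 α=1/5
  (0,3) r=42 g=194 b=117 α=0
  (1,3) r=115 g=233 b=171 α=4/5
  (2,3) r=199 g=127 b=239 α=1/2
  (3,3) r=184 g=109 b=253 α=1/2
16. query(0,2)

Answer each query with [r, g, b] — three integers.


at x=0,y=1 over L1,L2,L3:
+L1 (α=2/7) → [502/7, 458/7, 270/7]
+L2 (α=1/2) → [2119/14, 577/14, 373/7]
+L3 (α=1/2) → [4499/28, 3909/28, 785/7]
= [161, 140, 112]

at x=3,y=2 over L1,L2,L3,L4:
+L1 (α=5/8) → [975/8, 675/8, 135/2]
+L2 (α=2/5) → [6797/40, 869/8, 813/10]
+L3 (α=0) → [6797/40, 869/8, 813/10]
+L4 (α=3/4) → [21677/160, 5381/32, 7923/40]
→ [135, 168, 198]

query (3,0) [L1,L2,L3,L4] — begin 0,0,0
L1 α=5/8: [125/2, 145, 1015/8]
L2 α=1/2: [139/4, 119, 2911/16]
L3 α=2/3: [1963/12, 123, 1301/16]
L4 α=1/2: [3139/24, 87, 4549/32]
→ [131, 87, 142]

(1,2) stack=L1,L2,L3,L4; from [0,0,0]:
L1 α=0: [0, 0, 0]
L2 α=1: [50, 1, 183]
L3 α=5/6: [385/6, 267/2, 1193/6]
L4 α=1/5: [241/3, 127, 2647/15]
= [80, 127, 176]

(0,0) stack=L1,L2,L3,L4,L5,L6; from [0,0,0]:
+L1 (α=2/3) → [428/3, 122/3, 104]
+L2 (α=1/4) → [441/4, 199/4, 369/4]
+L3 (α=2/7) → [4245/28, 269/4, 323/4]
+L4 (α=1/6) → [27833/168, 1553/24, 2495/24]
+L5 (α=1/2) → [59081/336, 3857/48, 3191/48]
+L6 (α=3/4) → [146777/1344, 10769/192, 10247/192]
= [109, 56, 53]

query (1,1) [L1,L2,L3,L4,L5] — begin 0,0,0
+L1 (α=2/3) → [376/3, 8, 164]
+L2 (α=1/2) → [212/3, 227/2, 195/2]
+L3 (α=4/5) → [1592/15, 747/10, 327/2]
+L4 (α=1/2) → [2747/30, 2877/20, 727/4]
+L5 (α=2/3) → [17327/90, 1479/20, 589/4]
rounded: [193, 74, 147]

at x=0,y=2 over L1,L2,L3,L4,L7:
after L1 α=2/3: [116/3, 62/3, 302/3]
after L2 α=1/2: [161/6, 256/3, 587/6]
after L3 α=1: [44, 225, 21]
after L4 α=2/3: [346/3, 347/3, 455/3]
after L7 α=1/2: [595/6, 259/3, 575/6]
= [99, 86, 96]


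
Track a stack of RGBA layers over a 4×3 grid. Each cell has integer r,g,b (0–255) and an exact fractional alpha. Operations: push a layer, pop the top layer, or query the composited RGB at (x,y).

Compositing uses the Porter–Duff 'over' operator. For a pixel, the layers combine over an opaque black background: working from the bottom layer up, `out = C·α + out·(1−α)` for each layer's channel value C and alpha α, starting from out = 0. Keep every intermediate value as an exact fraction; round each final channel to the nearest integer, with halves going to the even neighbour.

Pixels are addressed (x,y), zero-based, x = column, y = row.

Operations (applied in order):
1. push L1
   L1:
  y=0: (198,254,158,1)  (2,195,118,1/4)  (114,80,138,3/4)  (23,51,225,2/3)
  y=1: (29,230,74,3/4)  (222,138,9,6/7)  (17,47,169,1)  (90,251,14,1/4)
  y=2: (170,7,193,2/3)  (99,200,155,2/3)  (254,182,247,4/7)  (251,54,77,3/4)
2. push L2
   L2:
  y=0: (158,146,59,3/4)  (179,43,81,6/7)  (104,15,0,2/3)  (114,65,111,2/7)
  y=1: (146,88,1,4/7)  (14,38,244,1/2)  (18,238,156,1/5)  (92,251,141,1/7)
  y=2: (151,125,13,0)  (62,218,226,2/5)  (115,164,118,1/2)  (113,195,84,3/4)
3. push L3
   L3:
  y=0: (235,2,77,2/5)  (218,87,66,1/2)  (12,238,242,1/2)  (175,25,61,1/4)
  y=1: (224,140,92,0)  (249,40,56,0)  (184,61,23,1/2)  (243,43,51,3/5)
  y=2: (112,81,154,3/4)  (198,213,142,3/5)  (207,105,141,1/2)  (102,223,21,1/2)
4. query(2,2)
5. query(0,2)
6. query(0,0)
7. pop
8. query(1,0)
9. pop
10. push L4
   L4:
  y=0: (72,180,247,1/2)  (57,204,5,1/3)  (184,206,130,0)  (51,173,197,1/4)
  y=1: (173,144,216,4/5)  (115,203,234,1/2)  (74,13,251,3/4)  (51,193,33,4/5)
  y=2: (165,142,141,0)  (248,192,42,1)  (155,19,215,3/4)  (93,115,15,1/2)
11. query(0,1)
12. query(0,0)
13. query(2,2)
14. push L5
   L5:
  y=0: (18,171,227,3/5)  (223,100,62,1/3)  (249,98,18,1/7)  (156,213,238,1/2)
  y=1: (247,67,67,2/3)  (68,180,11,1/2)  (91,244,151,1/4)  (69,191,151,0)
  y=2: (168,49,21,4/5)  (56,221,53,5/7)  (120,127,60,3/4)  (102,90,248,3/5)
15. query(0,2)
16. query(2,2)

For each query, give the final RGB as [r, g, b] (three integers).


query (2,2) [L1,L2,L3] — begin 0,0,0
after L1 α=4/7: [1016/7, 104, 988/7]
after L2 α=1/2: [1821/14, 134, 907/7]
after L3 α=1/2: [4719/28, 239/2, 947/7]
rounded: [169, 120, 135]

query (0,2) [L1,L2,L3] — begin 0,0,0
+L1 (α=2/3) → [340/3, 14/3, 386/3]
+L2 (α=0) → [340/3, 14/3, 386/3]
+L3 (α=3/4) → [337/3, 743/12, 443/3]
rounded: [112, 62, 148]

query (0,0) [L1,L2,L3] — begin 0,0,0
+L1 (α=1) → [198, 254, 158]
+L2 (α=3/4) → [168, 173, 335/4]
+L3 (α=2/5) → [974/5, 523/5, 1621/20]
rounded: [195, 105, 81]

at x=1,y=0 over L1,L2:
L1 α=1/4: [1/2, 195/4, 59/2]
L2 α=6/7: [307/2, 1227/28, 1031/14]
→ [154, 44, 74]

query (0,1) [L1,L4] — begin 0,0,0
L1 α=3/4: [87/4, 345/2, 111/2]
L4 α=4/5: [571/4, 1497/10, 1839/10]
rounded: [143, 150, 184]

(0,0) stack=L1,L4; from [0,0,0]:
after L1 α=1: [198, 254, 158]
after L4 α=1/2: [135, 217, 405/2]
rounded: [135, 217, 202]

(2,2) stack=L1,L4; from [0,0,0]:
+L1 (α=4/7) → [1016/7, 104, 988/7]
+L4 (α=3/4) → [4271/28, 161/4, 5503/28]
rounded: [153, 40, 197]

query (0,2) [L1,L4,L5] — begin 0,0,0
after L1 α=2/3: [340/3, 14/3, 386/3]
after L4 α=0: [340/3, 14/3, 386/3]
after L5 α=4/5: [2356/15, 602/15, 638/15]
rounded: [157, 40, 43]

(2,2) stack=L1,L4,L5; from [0,0,0]:
+L1 (α=4/7) → [1016/7, 104, 988/7]
+L4 (α=3/4) → [4271/28, 161/4, 5503/28]
+L5 (α=3/4) → [14351/112, 1685/16, 10543/112]
→ [128, 105, 94]


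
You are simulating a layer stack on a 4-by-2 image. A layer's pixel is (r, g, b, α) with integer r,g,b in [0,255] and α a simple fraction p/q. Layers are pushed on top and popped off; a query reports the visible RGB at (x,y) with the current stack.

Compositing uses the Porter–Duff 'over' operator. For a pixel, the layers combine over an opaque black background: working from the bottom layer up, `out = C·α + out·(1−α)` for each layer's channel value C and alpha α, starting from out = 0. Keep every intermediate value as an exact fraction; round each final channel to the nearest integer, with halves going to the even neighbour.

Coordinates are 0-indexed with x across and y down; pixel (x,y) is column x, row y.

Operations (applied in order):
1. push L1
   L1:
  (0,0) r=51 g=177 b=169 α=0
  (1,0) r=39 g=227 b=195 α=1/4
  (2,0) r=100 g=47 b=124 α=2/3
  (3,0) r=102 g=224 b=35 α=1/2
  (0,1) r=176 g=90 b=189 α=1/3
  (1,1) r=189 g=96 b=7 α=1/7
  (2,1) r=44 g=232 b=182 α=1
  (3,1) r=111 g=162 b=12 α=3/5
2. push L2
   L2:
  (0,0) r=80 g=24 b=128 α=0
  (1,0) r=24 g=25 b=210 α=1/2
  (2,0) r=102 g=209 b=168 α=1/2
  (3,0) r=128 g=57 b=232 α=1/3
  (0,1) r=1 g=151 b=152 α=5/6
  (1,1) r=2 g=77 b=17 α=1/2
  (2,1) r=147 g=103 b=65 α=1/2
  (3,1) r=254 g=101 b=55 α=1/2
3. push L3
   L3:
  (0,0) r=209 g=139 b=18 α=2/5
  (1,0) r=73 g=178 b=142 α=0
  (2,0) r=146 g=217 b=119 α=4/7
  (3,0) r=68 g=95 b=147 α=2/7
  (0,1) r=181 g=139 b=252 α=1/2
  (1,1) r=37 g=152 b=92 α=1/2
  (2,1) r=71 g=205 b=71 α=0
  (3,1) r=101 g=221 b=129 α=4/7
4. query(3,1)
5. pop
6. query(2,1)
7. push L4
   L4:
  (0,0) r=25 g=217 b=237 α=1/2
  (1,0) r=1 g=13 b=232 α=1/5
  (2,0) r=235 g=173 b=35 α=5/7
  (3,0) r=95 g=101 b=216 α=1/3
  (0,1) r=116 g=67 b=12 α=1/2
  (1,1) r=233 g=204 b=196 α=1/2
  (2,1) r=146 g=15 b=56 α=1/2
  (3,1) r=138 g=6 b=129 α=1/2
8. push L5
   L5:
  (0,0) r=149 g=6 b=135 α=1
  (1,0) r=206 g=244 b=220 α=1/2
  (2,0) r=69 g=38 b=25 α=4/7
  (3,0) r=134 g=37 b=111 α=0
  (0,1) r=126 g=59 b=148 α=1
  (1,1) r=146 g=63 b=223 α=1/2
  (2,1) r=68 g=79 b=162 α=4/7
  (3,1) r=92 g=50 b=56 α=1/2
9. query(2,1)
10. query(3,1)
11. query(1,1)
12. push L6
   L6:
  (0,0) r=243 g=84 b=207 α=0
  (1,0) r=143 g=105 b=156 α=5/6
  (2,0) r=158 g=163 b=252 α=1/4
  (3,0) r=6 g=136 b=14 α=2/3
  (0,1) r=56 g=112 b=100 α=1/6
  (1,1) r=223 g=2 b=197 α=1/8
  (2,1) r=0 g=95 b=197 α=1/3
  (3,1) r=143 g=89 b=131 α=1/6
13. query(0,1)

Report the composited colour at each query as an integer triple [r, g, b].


(3,1) stack=L1,L2,L3; from [0,0,0]:
L1 α=3/5: [333/5, 486/5, 36/5]
L2 α=1/2: [1603/10, 991/10, 311/10]
L3 α=4/7: [8849/70, 11813/70, 6093/70]
= [126, 169, 87]

(2,1) stack=L1,L2; from [0,0,0]:
L1 α=1: [44, 232, 182]
L2 α=1/2: [191/2, 335/2, 247/2]
→ [96, 168, 124]

query (2,1) [L1,L2,L4,L5] — begin 0,0,0
+L1 (α=1) → [44, 232, 182]
+L2 (α=1/2) → [191/2, 335/2, 247/2]
+L4 (α=1/2) → [483/4, 365/4, 359/4]
+L5 (α=4/7) → [2537/28, 337/4, 3669/28]
rounded: [91, 84, 131]

(3,1) stack=L1,L2,L4,L5; from [0,0,0]:
after L1 α=3/5: [333/5, 486/5, 36/5]
after L2 α=1/2: [1603/10, 991/10, 311/10]
after L4 α=1/2: [2983/20, 1051/20, 1601/20]
after L5 α=1/2: [4823/40, 2051/40, 2721/40]
→ [121, 51, 68]

query (1,1) [L1,L2,L4,L5] — begin 0,0,0
after L1 α=1/7: [27, 96/7, 1]
after L2 α=1/2: [29/2, 635/14, 9]
after L4 α=1/2: [495/4, 3491/28, 205/2]
after L5 α=1/2: [1079/8, 5255/56, 651/4]
= [135, 94, 163]

at x=0,y=1 over L1,L2,L4,L5,L6:
after L1 α=1/3: [176/3, 30, 63]
after L2 α=5/6: [191/18, 785/6, 823/6]
after L4 α=1/2: [2279/36, 1187/12, 895/12]
after L5 α=1: [126, 59, 148]
after L6 α=1/6: [343/3, 407/6, 140]
rounded: [114, 68, 140]


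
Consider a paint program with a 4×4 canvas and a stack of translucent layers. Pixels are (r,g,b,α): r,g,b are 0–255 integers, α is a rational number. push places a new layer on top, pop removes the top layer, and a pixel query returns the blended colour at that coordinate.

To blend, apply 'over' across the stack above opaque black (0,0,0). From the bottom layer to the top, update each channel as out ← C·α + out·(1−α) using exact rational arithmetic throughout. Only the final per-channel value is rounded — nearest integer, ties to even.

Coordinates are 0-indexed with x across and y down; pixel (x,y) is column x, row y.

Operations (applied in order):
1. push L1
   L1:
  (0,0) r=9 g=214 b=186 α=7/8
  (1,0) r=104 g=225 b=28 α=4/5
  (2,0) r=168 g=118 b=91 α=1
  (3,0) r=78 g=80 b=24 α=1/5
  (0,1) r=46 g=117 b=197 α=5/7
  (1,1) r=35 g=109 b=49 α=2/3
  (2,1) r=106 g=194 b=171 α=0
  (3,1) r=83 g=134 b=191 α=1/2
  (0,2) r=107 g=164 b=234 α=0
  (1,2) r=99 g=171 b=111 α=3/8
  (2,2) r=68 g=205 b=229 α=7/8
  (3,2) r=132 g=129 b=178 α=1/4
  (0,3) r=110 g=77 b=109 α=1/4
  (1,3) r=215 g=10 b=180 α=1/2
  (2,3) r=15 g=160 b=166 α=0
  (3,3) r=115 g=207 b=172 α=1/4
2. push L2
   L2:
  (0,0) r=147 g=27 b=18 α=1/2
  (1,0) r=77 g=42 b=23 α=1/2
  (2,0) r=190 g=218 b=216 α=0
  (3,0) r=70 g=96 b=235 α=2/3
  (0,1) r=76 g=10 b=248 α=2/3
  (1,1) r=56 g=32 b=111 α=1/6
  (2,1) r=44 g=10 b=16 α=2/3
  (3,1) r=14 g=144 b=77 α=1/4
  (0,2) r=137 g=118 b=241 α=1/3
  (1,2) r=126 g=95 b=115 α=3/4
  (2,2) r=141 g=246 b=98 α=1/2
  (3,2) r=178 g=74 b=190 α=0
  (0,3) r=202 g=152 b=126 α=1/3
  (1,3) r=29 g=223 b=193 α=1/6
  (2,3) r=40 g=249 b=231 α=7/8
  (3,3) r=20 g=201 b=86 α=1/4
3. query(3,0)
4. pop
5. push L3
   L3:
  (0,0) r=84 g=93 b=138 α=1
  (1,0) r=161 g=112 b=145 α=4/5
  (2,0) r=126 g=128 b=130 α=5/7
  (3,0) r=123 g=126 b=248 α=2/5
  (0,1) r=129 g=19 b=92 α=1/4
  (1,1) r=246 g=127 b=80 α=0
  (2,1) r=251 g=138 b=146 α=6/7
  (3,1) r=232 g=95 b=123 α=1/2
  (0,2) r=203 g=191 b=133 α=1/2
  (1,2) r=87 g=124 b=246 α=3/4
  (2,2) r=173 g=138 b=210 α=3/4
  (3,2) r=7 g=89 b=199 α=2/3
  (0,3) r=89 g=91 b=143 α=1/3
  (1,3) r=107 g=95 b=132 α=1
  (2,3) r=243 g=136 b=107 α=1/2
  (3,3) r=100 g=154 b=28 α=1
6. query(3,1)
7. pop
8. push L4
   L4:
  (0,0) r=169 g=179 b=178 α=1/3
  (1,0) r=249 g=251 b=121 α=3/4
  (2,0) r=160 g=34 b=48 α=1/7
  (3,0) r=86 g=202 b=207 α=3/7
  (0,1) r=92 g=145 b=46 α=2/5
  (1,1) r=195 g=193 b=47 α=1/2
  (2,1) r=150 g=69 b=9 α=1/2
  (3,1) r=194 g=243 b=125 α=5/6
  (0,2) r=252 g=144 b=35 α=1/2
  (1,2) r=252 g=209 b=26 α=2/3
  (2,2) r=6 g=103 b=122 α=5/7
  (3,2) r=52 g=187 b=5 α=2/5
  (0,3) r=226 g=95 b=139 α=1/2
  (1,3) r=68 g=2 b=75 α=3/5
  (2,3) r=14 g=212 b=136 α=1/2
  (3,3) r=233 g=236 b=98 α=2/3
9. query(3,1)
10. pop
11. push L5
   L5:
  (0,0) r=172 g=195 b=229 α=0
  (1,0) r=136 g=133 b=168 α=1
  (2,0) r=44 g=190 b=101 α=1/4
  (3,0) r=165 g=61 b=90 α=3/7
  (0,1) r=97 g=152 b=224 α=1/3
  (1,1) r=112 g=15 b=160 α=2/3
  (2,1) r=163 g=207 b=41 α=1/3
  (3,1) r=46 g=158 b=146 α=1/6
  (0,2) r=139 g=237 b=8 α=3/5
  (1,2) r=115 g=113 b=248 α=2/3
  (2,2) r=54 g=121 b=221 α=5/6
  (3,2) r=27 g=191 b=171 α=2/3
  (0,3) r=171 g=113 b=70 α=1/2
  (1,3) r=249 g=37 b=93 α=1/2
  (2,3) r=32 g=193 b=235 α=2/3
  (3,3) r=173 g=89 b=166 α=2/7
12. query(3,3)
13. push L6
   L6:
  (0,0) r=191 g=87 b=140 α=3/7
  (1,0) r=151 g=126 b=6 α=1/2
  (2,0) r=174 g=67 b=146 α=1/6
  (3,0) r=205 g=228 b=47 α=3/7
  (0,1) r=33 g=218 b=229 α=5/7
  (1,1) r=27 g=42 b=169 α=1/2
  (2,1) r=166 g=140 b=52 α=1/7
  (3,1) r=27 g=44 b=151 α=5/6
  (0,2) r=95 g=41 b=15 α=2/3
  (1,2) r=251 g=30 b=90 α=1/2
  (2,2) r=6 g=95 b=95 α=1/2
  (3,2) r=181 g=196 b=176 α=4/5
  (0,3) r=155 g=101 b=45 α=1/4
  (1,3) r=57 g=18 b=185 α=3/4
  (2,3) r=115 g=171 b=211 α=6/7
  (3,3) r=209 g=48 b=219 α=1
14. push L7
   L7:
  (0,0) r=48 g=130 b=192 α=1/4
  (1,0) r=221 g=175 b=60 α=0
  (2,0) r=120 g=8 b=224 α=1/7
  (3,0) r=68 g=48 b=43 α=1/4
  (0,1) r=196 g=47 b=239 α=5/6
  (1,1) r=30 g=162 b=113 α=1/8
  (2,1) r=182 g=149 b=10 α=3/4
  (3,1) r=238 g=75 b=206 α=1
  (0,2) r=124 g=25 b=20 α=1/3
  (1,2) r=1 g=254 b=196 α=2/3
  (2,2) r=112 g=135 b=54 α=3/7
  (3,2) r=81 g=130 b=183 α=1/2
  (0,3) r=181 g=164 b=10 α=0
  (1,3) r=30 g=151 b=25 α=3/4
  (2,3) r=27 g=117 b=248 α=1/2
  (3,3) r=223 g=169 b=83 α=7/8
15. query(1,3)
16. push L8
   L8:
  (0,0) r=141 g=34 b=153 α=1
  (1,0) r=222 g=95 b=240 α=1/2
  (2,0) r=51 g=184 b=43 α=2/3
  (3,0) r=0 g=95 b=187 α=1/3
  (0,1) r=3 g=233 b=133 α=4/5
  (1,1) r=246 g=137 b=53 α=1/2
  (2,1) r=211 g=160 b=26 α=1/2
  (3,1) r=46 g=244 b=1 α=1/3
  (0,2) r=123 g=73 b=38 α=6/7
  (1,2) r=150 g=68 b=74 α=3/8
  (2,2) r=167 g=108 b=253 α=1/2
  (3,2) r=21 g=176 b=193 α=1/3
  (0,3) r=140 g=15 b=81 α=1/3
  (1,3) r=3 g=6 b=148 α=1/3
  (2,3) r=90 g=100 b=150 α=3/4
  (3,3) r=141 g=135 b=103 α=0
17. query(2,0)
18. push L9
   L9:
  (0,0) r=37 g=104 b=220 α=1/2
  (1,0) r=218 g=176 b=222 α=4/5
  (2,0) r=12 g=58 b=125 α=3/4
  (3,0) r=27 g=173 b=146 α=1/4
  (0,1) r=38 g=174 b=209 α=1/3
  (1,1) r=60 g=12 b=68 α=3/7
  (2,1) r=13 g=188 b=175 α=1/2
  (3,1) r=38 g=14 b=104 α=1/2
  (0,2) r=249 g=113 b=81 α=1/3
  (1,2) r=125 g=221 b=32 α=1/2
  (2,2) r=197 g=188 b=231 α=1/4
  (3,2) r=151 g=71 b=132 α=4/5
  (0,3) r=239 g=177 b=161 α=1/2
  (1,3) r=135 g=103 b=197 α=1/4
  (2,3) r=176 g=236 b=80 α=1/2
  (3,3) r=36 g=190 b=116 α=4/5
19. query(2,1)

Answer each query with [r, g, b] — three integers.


query (3,0) [L1,L2] — begin 0,0,0
after L1 α=1/5: [78/5, 16, 24/5]
after L2 α=2/3: [778/15, 208/3, 2374/15]
→ [52, 69, 158]

query (3,1) [L1,L3] — begin 0,0,0
L1 α=1/2: [83/2, 67, 191/2]
L3 α=1/2: [547/4, 81, 437/4]
= [137, 81, 109]

query (3,1) [L1,L4] — begin 0,0,0
+L1 (α=1/2) → [83/2, 67, 191/2]
+L4 (α=5/6) → [2023/12, 641/3, 1441/12]
rounded: [169, 214, 120]

at x=3,y=3 over L1,L5:
after L1 α=1/4: [115/4, 207/4, 43]
after L5 α=2/7: [1959/28, 1747/28, 547/7]
rounded: [70, 62, 78]

at x=1,y=3 over L1,L5,L6,L7:
after L1 α=1/2: [215/2, 5, 90]
after L5 α=1/2: [713/4, 21, 183/2]
after L6 α=3/4: [1397/16, 75/4, 1293/8]
after L7 α=3/4: [2837/64, 1887/16, 1893/32]
rounded: [44, 118, 59]

at x=2,y=0 over L1,L5,L6,L7,L8:
L1 α=1: [168, 118, 91]
L5 α=1/4: [137, 136, 187/2]
L6 α=1/6: [859/6, 249/2, 409/4]
L7 α=1/7: [979/7, 755/7, 1675/14]
L8 α=2/3: [1693/21, 3331/21, 2879/42]
→ [81, 159, 69]

at x=2,y=1 over L1,L5,L6,L7,L8,L9:
L1 α=0: [0, 0, 0]
L5 α=1/3: [163/3, 69, 41/3]
L6 α=1/7: [492/7, 554/7, 134/7]
L7 α=3/4: [2157/14, 3683/28, 86/7]
L8 α=1/2: [5111/28, 8163/56, 134/7]
L9 α=1/2: [5475/56, 18691/112, 1359/14]
= [98, 167, 97]


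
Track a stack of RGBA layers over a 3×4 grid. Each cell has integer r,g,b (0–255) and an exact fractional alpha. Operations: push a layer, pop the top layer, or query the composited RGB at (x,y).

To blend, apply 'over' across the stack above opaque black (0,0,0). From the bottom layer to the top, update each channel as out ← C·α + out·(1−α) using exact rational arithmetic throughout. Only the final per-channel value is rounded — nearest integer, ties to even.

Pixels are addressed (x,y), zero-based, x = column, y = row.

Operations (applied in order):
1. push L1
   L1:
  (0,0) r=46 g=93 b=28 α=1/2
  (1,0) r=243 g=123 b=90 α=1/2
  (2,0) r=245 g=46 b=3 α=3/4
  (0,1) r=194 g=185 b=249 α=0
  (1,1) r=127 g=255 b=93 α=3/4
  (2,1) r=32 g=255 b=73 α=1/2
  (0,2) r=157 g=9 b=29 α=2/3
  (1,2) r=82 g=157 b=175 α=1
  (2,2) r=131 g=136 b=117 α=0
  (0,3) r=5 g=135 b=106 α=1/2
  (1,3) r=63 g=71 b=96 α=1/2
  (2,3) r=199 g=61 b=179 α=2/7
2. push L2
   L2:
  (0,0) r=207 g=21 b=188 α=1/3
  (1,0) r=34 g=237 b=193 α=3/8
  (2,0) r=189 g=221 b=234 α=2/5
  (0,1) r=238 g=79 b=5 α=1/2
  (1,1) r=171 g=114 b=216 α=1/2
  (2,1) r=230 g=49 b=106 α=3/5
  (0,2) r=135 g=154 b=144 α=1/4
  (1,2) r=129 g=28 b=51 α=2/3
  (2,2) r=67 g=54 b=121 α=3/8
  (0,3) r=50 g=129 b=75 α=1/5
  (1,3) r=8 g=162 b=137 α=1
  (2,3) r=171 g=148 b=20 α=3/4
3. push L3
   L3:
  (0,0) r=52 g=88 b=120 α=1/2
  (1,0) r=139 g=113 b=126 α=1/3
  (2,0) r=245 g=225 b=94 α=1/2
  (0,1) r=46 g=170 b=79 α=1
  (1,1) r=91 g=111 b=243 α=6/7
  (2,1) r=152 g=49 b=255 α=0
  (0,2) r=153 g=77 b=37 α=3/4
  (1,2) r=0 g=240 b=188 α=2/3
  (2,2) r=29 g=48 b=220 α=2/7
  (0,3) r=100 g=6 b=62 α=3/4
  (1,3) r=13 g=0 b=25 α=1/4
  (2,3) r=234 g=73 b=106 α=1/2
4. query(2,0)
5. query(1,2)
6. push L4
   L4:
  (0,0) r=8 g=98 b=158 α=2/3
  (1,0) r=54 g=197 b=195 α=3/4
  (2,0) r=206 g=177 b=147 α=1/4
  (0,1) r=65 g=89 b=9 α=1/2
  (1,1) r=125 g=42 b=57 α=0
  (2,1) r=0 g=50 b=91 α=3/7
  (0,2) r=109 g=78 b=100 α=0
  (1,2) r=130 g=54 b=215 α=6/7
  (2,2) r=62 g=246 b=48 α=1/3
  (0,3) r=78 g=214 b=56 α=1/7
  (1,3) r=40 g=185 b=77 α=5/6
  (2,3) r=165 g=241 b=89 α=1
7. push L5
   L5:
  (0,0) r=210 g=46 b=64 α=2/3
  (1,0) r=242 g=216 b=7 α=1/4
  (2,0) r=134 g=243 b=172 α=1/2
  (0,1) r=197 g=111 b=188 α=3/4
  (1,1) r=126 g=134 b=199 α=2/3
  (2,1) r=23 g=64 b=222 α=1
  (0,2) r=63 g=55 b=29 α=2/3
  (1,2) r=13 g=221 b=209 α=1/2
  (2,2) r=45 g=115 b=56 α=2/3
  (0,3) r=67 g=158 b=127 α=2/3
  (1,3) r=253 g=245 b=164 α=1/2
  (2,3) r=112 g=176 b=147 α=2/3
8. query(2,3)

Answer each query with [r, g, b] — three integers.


query (2,0) [L1,L2,L3] — begin 0,0,0
L1 α=3/4: [735/4, 69/2, 9/4]
L2 α=2/5: [3717/20, 1091/10, 1899/20]
L3 α=1/2: [8617/40, 3341/20, 3779/40]
rounded: [215, 167, 94]

at x=1,y=2 over L1,L2,L3:
+L1 (α=1) → [82, 157, 175]
+L2 (α=2/3) → [340/3, 71, 277/3]
+L3 (α=2/3) → [340/9, 551/3, 1405/9]
→ [38, 184, 156]

(2,3) stack=L1,L2,L3,L4,L5; from [0,0,0]:
L1 α=2/7: [398/7, 122/7, 358/7]
L2 α=3/4: [3989/28, 1615/14, 389/14]
L3 α=1/2: [10541/56, 2637/28, 1873/28]
L4 α=1: [165, 241, 89]
L5 α=2/3: [389/3, 593/3, 383/3]
= [130, 198, 128]


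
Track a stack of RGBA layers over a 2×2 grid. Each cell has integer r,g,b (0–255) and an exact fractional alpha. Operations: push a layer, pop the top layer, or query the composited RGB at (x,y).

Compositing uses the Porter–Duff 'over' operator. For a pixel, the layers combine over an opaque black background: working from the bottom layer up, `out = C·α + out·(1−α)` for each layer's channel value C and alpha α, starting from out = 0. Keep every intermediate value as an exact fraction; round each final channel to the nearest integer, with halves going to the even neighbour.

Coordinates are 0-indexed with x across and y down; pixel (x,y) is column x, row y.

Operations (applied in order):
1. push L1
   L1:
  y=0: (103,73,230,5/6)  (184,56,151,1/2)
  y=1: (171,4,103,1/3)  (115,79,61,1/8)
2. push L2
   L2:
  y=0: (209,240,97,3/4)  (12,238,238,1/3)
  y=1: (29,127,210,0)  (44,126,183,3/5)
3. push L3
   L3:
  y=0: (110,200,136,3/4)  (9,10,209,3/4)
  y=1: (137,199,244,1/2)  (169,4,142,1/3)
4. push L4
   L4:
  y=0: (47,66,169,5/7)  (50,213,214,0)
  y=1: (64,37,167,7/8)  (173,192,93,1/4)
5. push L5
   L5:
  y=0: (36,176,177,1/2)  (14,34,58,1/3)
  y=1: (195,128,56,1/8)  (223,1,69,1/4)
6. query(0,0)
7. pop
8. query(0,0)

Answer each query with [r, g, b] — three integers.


(0,0) stack=L1,L2,L3,L4,L5; from [0,0,0]:
L1 α=5/6: [515/6, 365/6, 575/3]
L2 α=3/4: [4277/24, 4685/24, 362/3]
L3 α=3/4: [12197/96, 19085/96, 793/6]
L4 α=5/7: [23477/336, 34925/336, 3328/21]
L5 α=1/2: [35573/672, 94061/672, 7045/42]
rounded: [53, 140, 168]

at x=0,y=0 over L1,L2,L3,L4:
+L1 (α=5/6) → [515/6, 365/6, 575/3]
+L2 (α=3/4) → [4277/24, 4685/24, 362/3]
+L3 (α=3/4) → [12197/96, 19085/96, 793/6]
+L4 (α=5/7) → [23477/336, 34925/336, 3328/21]
= [70, 104, 158]


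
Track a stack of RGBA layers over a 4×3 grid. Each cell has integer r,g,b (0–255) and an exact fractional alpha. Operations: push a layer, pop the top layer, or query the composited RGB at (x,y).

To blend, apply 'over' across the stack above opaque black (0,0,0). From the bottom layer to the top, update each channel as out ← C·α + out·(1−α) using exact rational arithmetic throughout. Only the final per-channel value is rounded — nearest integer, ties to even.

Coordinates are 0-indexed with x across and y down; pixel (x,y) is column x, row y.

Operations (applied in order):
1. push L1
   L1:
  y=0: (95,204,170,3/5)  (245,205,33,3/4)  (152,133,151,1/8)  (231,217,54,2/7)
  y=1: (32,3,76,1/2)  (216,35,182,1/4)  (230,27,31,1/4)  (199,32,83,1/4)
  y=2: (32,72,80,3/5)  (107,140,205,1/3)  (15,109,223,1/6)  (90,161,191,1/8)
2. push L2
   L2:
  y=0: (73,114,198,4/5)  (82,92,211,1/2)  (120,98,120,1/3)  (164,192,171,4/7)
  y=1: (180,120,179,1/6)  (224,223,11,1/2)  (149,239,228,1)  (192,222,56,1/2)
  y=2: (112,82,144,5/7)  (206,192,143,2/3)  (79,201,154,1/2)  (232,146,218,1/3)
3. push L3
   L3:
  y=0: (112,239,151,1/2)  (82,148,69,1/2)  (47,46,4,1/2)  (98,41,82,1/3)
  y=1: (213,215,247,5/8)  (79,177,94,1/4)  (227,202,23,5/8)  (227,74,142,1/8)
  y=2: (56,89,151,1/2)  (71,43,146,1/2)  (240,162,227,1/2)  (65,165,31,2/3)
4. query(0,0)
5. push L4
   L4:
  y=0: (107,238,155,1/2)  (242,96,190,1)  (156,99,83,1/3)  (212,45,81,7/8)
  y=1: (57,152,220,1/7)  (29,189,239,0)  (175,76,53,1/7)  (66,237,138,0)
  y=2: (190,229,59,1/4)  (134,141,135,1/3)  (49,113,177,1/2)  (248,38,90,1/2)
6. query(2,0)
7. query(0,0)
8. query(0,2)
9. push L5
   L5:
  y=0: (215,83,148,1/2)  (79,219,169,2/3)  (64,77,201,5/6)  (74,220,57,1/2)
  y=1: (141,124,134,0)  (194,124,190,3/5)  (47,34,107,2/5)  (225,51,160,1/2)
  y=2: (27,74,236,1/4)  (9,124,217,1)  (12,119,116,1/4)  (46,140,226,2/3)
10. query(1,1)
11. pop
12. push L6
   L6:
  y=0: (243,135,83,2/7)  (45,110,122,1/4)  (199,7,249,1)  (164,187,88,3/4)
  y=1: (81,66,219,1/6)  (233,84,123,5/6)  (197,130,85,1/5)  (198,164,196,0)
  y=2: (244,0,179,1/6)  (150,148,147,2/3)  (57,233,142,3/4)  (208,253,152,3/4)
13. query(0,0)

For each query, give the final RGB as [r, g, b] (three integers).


(0,0) stack=L1,L2,L3; from [0,0,0]:
+L1 (α=3/5) → [57, 612/5, 102]
+L2 (α=4/5) → [349/5, 2892/25, 894/5]
+L3 (α=1/2) → [909/10, 8867/50, 1649/10]
rounded: [91, 177, 165]

query (2,0) [L1,L2,L3,L4] — begin 0,0,0
L1 α=1/8: [19, 133/8, 151/8]
L2 α=1/3: [158/3, 175/4, 631/12]
L3 α=1/2: [299/6, 359/8, 679/24]
L4 α=1/3: [767/9, 755/12, 1675/36]
→ [85, 63, 47]

query (0,0) [L1,L2,L3,L4] — begin 0,0,0
+L1 (α=3/5) → [57, 612/5, 102]
+L2 (α=4/5) → [349/5, 2892/25, 894/5]
+L3 (α=1/2) → [909/10, 8867/50, 1649/10]
+L4 (α=1/2) → [1979/20, 20767/100, 3199/20]
→ [99, 208, 160]

query (0,2) [L1,L2,L3,L4] — begin 0,0,0
L1 α=3/5: [96/5, 216/5, 48]
L2 α=5/7: [2992/35, 2482/35, 816/7]
L3 α=1/2: [2476/35, 5597/70, 1873/14]
L4 α=1/4: [7039/70, 32821/280, 6445/56]
= [101, 117, 115]

at x=1,y=1 over L1,L2,L3,L4,L5:
+L1 (α=1/4) → [54, 35/4, 91/2]
+L2 (α=1/2) → [139, 927/8, 113/4]
+L3 (α=1/4) → [124, 4197/32, 715/16]
+L4 (α=0) → [124, 4197/32, 715/16]
+L5 (α=3/5) → [166, 10149/80, 1055/8]
→ [166, 127, 132]

at x=0,y=0 over L1,L2,L3,L4,L6:
+L1 (α=3/5) → [57, 612/5, 102]
+L2 (α=4/5) → [349/5, 2892/25, 894/5]
+L3 (α=1/2) → [909/10, 8867/50, 1649/10]
+L4 (α=1/2) → [1979/20, 20767/100, 3199/20]
+L6 (α=2/7) → [3923/28, 26167/140, 3863/28]
→ [140, 187, 138]


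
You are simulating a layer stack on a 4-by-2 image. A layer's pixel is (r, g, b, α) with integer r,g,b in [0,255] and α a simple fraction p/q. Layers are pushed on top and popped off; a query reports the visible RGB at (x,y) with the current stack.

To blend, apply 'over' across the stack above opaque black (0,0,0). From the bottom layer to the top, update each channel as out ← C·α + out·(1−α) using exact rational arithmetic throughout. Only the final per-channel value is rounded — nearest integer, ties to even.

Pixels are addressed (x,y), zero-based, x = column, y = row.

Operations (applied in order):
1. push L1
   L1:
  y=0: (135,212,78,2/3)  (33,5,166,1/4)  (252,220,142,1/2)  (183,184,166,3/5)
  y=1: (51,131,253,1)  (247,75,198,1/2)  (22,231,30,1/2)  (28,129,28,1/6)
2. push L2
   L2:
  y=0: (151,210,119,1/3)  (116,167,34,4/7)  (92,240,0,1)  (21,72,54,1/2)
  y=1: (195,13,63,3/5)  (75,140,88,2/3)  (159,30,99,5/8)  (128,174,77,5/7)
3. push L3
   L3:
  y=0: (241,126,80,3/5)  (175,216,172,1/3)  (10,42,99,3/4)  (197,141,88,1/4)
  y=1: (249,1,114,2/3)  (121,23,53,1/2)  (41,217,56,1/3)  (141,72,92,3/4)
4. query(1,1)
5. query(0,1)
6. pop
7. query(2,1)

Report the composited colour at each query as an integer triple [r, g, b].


(1,1) stack=L1,L2,L3; from [0,0,0]:
L1 α=1/2: [247/2, 75/2, 99]
L2 α=2/3: [547/6, 635/6, 275/3]
L3 α=1/2: [1273/12, 773/12, 217/3]
= [106, 64, 72]

query (0,1) [L1,L2,L3] — begin 0,0,0
L1 α=1: [51, 131, 253]
L2 α=3/5: [687/5, 301/5, 139]
L3 α=2/3: [1059/5, 311/15, 367/3]
= [212, 21, 122]

(2,1) stack=L1,L2; from [0,0,0]:
L1 α=1/2: [11, 231/2, 15]
L2 α=5/8: [207/2, 993/16, 135/2]
rounded: [104, 62, 68]


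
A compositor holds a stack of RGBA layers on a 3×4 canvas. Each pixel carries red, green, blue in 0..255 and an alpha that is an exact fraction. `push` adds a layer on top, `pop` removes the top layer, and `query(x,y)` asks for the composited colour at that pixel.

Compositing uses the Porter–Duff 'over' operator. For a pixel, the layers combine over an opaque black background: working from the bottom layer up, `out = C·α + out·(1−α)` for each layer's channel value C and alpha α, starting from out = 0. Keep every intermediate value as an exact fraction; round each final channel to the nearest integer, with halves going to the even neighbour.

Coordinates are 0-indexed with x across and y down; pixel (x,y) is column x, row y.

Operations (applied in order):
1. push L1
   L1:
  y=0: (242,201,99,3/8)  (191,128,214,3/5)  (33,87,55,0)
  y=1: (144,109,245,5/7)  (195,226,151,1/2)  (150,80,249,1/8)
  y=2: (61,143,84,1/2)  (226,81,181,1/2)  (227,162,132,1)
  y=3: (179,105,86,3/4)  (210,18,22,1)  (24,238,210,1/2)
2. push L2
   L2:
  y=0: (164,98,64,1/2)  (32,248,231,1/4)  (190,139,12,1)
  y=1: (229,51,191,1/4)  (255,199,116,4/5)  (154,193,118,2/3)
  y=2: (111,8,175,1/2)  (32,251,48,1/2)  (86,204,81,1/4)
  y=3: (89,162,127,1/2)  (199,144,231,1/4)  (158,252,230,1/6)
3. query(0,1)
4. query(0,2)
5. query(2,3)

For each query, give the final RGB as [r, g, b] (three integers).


(0,1) stack=L1,L2; from [0,0,0]:
L1 α=5/7: [720/7, 545/7, 175]
L2 α=1/4: [3763/28, 498/7, 179]
→ [134, 71, 179]

query (0,2) [L1,L2] — begin 0,0,0
+L1 (α=1/2) → [61/2, 143/2, 42]
+L2 (α=1/2) → [283/4, 159/4, 217/2]
→ [71, 40, 108]

query (2,3) [L1,L2] — begin 0,0,0
+L1 (α=1/2) → [12, 119, 105]
+L2 (α=1/6) → [109/3, 847/6, 755/6]
→ [36, 141, 126]


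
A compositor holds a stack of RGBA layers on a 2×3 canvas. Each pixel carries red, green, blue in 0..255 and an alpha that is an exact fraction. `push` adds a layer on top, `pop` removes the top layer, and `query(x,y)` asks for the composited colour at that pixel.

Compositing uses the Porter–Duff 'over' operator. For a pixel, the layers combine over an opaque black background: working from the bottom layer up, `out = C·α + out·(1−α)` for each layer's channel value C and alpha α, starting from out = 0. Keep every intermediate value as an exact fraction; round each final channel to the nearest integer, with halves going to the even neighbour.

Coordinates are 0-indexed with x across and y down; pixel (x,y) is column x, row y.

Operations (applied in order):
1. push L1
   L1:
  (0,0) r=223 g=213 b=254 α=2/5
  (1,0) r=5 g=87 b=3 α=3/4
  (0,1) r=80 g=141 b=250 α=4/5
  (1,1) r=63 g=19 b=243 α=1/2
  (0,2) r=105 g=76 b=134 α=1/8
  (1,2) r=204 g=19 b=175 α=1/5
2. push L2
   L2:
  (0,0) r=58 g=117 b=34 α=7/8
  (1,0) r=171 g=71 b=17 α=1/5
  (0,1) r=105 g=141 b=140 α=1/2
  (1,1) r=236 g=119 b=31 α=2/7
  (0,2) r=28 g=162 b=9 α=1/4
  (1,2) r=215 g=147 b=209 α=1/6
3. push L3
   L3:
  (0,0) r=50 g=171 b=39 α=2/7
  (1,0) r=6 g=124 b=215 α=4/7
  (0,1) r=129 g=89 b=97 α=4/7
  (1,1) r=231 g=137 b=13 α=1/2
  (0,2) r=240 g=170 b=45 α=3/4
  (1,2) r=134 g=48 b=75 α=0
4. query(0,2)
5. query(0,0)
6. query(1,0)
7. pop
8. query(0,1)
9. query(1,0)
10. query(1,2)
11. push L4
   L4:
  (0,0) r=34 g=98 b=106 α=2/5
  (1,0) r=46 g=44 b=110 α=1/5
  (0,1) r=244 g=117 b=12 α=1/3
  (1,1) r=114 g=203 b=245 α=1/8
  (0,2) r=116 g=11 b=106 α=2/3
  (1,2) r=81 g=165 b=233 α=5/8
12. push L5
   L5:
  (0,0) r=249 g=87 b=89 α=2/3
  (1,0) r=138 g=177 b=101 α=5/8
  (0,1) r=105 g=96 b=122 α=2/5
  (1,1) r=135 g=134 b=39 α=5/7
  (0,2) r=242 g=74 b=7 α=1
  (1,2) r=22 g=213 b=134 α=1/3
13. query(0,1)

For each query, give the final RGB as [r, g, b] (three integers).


at x=0,y=2 over L1,L2,L3:
after L1 α=1/8: [105/8, 19/2, 67/4]
after L2 α=1/4: [539/32, 381/8, 237/16]
after L3 α=3/4: [23579/128, 4461/32, 2397/64]
→ [184, 139, 37]

at x=0,y=0 over L1,L2,L3:
+L1 (α=2/5) → [446/5, 426/5, 508/5]
+L2 (α=7/8) → [619/10, 4521/40, 849/20]
+L3 (α=2/7) → [117/2, 7257/56, 1161/28]
= [58, 130, 41]

(1,0) stack=L1,L2,L3; from [0,0,0]:
+L1 (α=3/4) → [15/4, 261/4, 9/4]
+L2 (α=1/5) → [186/5, 332/5, 26/5]
+L3 (α=4/7) → [678/35, 3476/35, 4378/35]
→ [19, 99, 125]

(0,1) stack=L1,L2; from [0,0,0]:
after L1 α=4/5: [64, 564/5, 200]
after L2 α=1/2: [169/2, 1269/10, 170]
→ [84, 127, 170]

(1,0) stack=L1,L2; from [0,0,0]:
+L1 (α=3/4) → [15/4, 261/4, 9/4]
+L2 (α=1/5) → [186/5, 332/5, 26/5]
rounded: [37, 66, 5]

(1,2) stack=L1,L2; from [0,0,0]:
+L1 (α=1/5) → [204/5, 19/5, 35]
+L2 (α=1/6) → [419/6, 83/3, 64]
rounded: [70, 28, 64]

(0,1) stack=L1,L2,L4,L5; from [0,0,0]:
L1 α=4/5: [64, 564/5, 200]
L2 α=1/2: [169/2, 1269/10, 170]
L4 α=1/3: [413/3, 618/5, 352/3]
L5 α=2/5: [623/5, 2814/25, 596/5]
→ [125, 113, 119]
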